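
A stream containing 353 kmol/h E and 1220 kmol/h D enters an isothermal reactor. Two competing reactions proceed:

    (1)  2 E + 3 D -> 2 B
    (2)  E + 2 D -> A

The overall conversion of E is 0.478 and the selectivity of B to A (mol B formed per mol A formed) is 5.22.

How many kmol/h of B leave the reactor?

142 kmol/h

Conversion of E: E consumed = 0.478 × 353 = 168.7 kmol/h = 2ξ₁ + 1ξ₂.
Selectivity: 2ξ₁ / (1ξ₂) = 5.22 → ξ₁ = 2.61 ξ₂.
Substitute: (2·2.61 + 1) ξ₂ = 168.7 → ξ₂ = 27.13 kmol/h, ξ₁ = 70.8 kmol/h.
Outlet amounts (n = n₀ + Σ ν·ξ):
  E: 353 − 2(70.8) − 1(27.13) = 184.3
  D: 1220 − 3(70.8) − 2(27.13) = 953.3
  B: 0 + 2(70.8) = 141.6
  A: 0 + 1(27.13) = 27.13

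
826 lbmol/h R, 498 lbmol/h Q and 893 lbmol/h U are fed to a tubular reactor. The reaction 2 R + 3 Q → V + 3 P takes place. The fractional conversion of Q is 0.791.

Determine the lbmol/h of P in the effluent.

Q reacted = 0.791 × 498 = 393.9 lbmol/h; ν_Q = −3, so ξ = 393.9/3 = 131.3 lbmol/h.
Outlet amounts (n = n₀ + ν ξ):
  R: 826 − 2(131.3) = 563.4
  Q: 498 − 3(131.3) = 104.1
  V: 0 + 1(131.3) = 131.3
  P: 0 + 3(131.3) = 393.9
  U: 893 (inert)

394 lbmol/h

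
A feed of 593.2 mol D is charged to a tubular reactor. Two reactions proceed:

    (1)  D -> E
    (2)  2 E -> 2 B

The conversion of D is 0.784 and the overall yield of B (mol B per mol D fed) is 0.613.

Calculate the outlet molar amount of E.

101 mol

Conversion of D: D consumed = 1ξ₁ = 0.784 × 593.2 → ξ₁ = 465.1 mol.
Yield of B: 2ξ₂ / 593.2 = 0.613 → ξ₂ = 181.8 mol.
Outlet amounts (n = n₀ + Σ ν·ξ):
  D: 593.2 − 1(465.1) = 128.1
  E: 0 + 1(465.1) − 2(181.8) = 101.4
  B: 0 + 2(181.8) = 363.6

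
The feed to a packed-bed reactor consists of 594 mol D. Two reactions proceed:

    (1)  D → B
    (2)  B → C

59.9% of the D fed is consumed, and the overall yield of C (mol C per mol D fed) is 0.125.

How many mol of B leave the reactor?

Conversion of D: D consumed = 1ξ₁ = 0.599 × 594 → ξ₁ = 355.8 mol.
Yield of C: 1ξ₂ / 594 = 0.125 → ξ₂ = 74.25 mol.
Outlet amounts (n = n₀ + Σ ν·ξ):
  D: 594 − 1(355.8) = 238.2
  B: 0 + 1(355.8) − 1(74.25) = 281.6
  C: 0 + 1(74.25) = 74.25

282 mol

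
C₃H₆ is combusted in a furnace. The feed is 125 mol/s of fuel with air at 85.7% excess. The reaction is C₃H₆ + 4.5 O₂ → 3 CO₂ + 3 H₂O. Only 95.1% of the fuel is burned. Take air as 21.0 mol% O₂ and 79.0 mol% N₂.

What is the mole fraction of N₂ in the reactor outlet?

Stoichiometric O₂ = 4.5 × 125 = 562.5 mol/s; O₂ fed = 562.5 × 1.857 = 1045 mol/s.
N₂ fed = 1045 × 79/21 = 3930 mol/s.
Fuel reacted = 0.951 × 125 → ξ = 118.9 mol/s.
Outlet (n = n₀ + ν ξ):
  C₃H₆: 125 − 1(118.9) = 6.125
  O₂: 1045 − 4.5(118.9) = 509.6
  N₂: 3930 (inert)
  CO₂: 0 + 3(118.9) = 356.6
  H₂O: 0 + 3(118.9) = 356.6
Total out = 5159 mol/s; y_N₂ = 3930 / 5159 = 0.7618.

0.762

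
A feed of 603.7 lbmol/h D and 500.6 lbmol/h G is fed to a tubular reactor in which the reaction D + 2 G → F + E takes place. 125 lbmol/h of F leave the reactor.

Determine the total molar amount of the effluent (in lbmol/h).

For F: n = n₀ + 1ξ → 125 = 0 + 1ξ, giving ξ = 125 lbmol/h.
Outlet amounts (n = n₀ + ν ξ):
  D: 603.7 − 1(125) = 478.7
  G: 500.6 − 2(125) = 250.6
  F: 0 + 1(125) = 125
  E: 0 + 1(125) = 125
Total out = 478.7 + 250.6 + 125 + 125 = 979.3 lbmol/h.

979 lbmol/h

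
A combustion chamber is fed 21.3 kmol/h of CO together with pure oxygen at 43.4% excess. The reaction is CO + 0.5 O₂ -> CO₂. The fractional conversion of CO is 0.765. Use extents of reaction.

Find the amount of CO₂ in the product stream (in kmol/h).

Stoichiometric O₂ = 0.5 × 21.3 = 10.65 kmol/h; O₂ fed = 10.65 × 1.434 = 15.27 kmol/h.
Fuel reacted = 0.765 × 21.3 → ξ = 16.29 kmol/h.
Outlet (n = n₀ + ν ξ):
  CO: 21.3 − 1(16.29) = 5.006
  O₂: 15.27 − 0.5(16.29) = 7.125
  CO₂: 0 + 1(16.29) = 16.29

16.3 kmol/h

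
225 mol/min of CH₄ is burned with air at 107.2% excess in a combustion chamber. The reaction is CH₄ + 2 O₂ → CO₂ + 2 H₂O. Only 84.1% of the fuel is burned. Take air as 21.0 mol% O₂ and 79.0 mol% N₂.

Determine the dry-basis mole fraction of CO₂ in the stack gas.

0.0441

Stoichiometric O₂ = 2 × 225 = 450 mol/min; O₂ fed = 450 × 2.072 = 932.4 mol/min.
N₂ fed = 932.4 × 79/21 = 3508 mol/min.
Fuel reacted = 0.841 × 225 → ξ = 189.2 mol/min.
Outlet (n = n₀ + ν ξ):
  CH₄: 225 − 1(189.2) = 35.78
  O₂: 932.4 − 2(189.2) = 554
  N₂: 3508 (inert)
  CO₂: 0 + 1(189.2) = 189.2
  H₂O: 0 + 2(189.2) = 378.4
Dry total = 4287 mol/min; y_CO₂ (dry) = 189.2 / 4287 = 0.04414.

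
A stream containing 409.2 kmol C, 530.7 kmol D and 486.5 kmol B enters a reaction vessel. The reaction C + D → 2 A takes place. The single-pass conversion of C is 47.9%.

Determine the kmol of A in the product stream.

C reacted = 0.479 × 409.2 = 196 kmol; ν_C = −1, so ξ = 196/1 = 196 kmol.
Outlet amounts (n = n₀ + ν ξ):
  C: 409.2 − 1(196) = 213.2
  D: 530.7 − 1(196) = 334.7
  A: 0 + 2(196) = 392
  B: 486.5 (inert)

392 kmol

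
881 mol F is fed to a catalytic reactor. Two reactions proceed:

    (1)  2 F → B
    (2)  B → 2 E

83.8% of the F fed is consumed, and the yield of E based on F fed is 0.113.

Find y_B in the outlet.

Conversion of F: F consumed = 2ξ₁ = 0.838 × 881 → ξ₁ = 369.1 mol.
Yield of E: 2ξ₂ / 881 = 0.113 → ξ₂ = 49.78 mol.
Outlet amounts (n = n₀ + Σ ν·ξ):
  F: 881 − 2(369.1) = 142.7
  B: 0 + 1(369.1) − 1(49.78) = 319.4
  E: 0 + 2(49.78) = 99.55
Total out = 561.6 mol; y_B = 319.4 / 561.6 = 0.5686.

0.569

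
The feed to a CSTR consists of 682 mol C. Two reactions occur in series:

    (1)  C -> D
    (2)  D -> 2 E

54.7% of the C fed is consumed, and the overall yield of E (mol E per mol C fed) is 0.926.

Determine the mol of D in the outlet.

57.3 mol

Conversion of C: C consumed = 1ξ₁ = 0.547 × 682 → ξ₁ = 373.1 mol.
Yield of E: 2ξ₂ / 682 = 0.926 → ξ₂ = 315.8 mol.
Outlet amounts (n = n₀ + Σ ν·ξ):
  C: 682 − 1(373.1) = 308.9
  D: 0 + 1(373.1) − 1(315.8) = 57.29
  E: 0 + 2(315.8) = 631.5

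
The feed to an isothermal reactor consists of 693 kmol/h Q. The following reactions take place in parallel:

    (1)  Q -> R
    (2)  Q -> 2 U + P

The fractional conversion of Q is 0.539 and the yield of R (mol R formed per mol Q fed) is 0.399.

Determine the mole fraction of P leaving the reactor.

0.109

Yield of R: 1ξ₁ / 693 = 0.399 → ξ₁ = 276.5 kmol/h.
Conversion of Q: 1ξ₁ + 1ξ₂ = 0.539 × 693 = 373.5 → ξ₂ = 97.02 kmol/h.
Outlet amounts (n = n₀ + Σ ν·ξ):
  Q: 693 − 1(276.5) − 1(97.02) = 319.5
  R: 0 + 1(276.5) = 276.5
  U: 0 + 2(97.02) = 194
  P: 0 + 1(97.02) = 97.02
Total out = 887 kmol/h; y_P = 97.02 / 887 = 0.1094.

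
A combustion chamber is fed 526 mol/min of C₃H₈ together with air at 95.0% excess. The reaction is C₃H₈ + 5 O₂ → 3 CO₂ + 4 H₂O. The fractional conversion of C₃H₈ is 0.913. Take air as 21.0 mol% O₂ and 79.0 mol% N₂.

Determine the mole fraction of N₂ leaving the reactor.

Stoichiometric O₂ = 5 × 526 = 2630 mol/min; O₂ fed = 2630 × 1.950 = 5128 mol/min.
N₂ fed = 5128 × 79/21 = 19290 mol/min.
Fuel reacted = 0.913 × 526 → ξ = 480.2 mol/min.
Outlet (n = n₀ + ν ξ):
  C₃H₈: 526 − 1(480.2) = 45.76
  O₂: 5128 − 5(480.2) = 2727
  N₂: 19290 (inert)
  CO₂: 0 + 3(480.2) = 1441
  H₂O: 0 + 4(480.2) = 1921
Total out = 25430 mol/min; y_N₂ = 19290 / 25430 = 0.7587.

0.759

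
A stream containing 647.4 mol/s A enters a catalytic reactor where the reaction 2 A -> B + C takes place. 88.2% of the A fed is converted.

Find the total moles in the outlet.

647 mol/s

A reacted = 0.882 × 647.4 = 571 mol/s; ν_A = −2, so ξ = 571/2 = 285.5 mol/s.
Outlet amounts (n = n₀ + ν ξ):
  A: 647.4 − 2(285.5) = 76.39
  B: 0 + 1(285.5) = 285.5
  C: 0 + 1(285.5) = 285.5
Total out = 76.39 + 285.5 + 285.5 = 647.4 mol/s.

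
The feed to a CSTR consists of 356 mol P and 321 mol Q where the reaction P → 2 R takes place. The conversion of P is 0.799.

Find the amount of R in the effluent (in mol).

P reacted = 0.799 × 356 = 284.4 mol; ν_P = −1, so ξ = 284.4/1 = 284.4 mol.
Outlet amounts (n = n₀ + ν ξ):
  P: 356 − 1(284.4) = 71.56
  R: 0 + 2(284.4) = 568.9
  Q: 321 (inert)

569 mol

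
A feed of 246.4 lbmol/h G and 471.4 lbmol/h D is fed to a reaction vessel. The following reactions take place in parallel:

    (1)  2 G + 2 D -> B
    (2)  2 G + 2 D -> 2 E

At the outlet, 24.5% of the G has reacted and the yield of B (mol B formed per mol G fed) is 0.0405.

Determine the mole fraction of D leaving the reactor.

Yield of B: 1ξ₁ / 246.4 = 0.0405 → ξ₁ = 9.979 lbmol/h.
Conversion of G: 2ξ₁ + 2ξ₂ = 0.245 × 246.4 = 60.37 → ξ₂ = 20.2 lbmol/h.
Outlet amounts (n = n₀ + Σ ν·ξ):
  G: 246.4 − 2(9.979) − 2(20.2) = 186
  D: 471.4 − 2(9.979) − 2(20.2) = 411
  B: 0 + 1(9.979) = 9.979
  E: 0 + 2(20.2) = 40.41
Total out = 647.5 lbmol/h; y_D = 411 / 647.5 = 0.6348.

0.635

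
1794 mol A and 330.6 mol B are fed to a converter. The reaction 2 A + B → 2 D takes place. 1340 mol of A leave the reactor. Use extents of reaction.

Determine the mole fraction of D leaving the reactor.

For A: n = n₀ − 2ξ → 1340 = 1794 − 2ξ, giving ξ = 227 mol.
Outlet amounts (n = n₀ + ν ξ):
  A: 1794 − 2(227) = 1340
  B: 330.6 − 1(227) = 103.6
  D: 0 + 2(227) = 454
Total out = 1898 mol; y_D = 454 / 1898 = 0.2392.

0.239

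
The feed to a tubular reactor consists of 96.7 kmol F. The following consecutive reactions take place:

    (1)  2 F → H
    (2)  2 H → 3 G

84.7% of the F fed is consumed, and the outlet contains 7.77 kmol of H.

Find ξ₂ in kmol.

Conversion of F: F consumed = 2ξ₁ = 0.847 × 96.7 → ξ₁ = 40.95 kmol.
H balance: n_H = 0 + 1ξ₁ − 2ξ₂ = 7.77 → ξ₂ = (1·40.95 − 7.77)/2 = 16.59 kmol.
Outlet amounts (n = n₀ + Σ ν·ξ):
  F: 96.7 − 2(40.95) = 14.8
  H: 0 + 1(40.95) − 2(16.59) = 7.77
  G: 0 + 3(16.59) = 49.77

ξ₂ = 16.6 kmol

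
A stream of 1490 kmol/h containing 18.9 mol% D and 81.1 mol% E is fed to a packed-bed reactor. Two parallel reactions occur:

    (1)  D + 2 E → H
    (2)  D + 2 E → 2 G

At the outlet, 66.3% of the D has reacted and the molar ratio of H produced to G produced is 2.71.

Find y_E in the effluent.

0.729

Conversion of D: D consumed = 0.663 × 281.6 = 186.7 kmol/h = 1ξ₁ + 1ξ₂.
Selectivity: 1ξ₁ / (2ξ₂) = 2.71 → ξ₁ = 5.42 ξ₂.
Substitute: (1·5.42 + 1) ξ₂ = 186.7 → ξ₂ = 29.08 kmol/h, ξ₁ = 157.6 kmol/h.
Outlet amounts (n = n₀ + Σ ν·ξ):
  D: 281.6 − 1(157.6) − 1(29.08) = 94.9
  E: 1208 − 2(157.6) − 2(29.08) = 835
  H: 0 + 1(157.6) = 157.6
  G: 0 + 2(29.08) = 58.16
Total out = 1146 kmol/h; y_E = 835 / 1146 = 0.7288.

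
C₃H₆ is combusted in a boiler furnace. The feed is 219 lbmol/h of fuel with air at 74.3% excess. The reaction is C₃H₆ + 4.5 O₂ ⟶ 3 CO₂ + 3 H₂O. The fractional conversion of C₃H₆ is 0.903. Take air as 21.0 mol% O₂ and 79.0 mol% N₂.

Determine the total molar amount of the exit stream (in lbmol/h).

8500 lbmol/h

Stoichiometric O₂ = 4.5 × 219 = 985.5 lbmol/h; O₂ fed = 985.5 × 1.743 = 1718 lbmol/h.
N₂ fed = 1718 × 79/21 = 6462 lbmol/h.
Fuel reacted = 0.903 × 219 → ξ = 197.8 lbmol/h.
Outlet (n = n₀ + ν ξ):
  C₃H₆: 219 − 1(197.8) = 21.24
  O₂: 1718 − 4.5(197.8) = 827.8
  N₂: 6462 (inert)
  CO₂: 0 + 3(197.8) = 593.3
  H₂O: 0 + 3(197.8) = 593.3
Total out = 21.24 + 827.8 + 6462 + 593.3 + 593.3 = 8498 lbmol/h.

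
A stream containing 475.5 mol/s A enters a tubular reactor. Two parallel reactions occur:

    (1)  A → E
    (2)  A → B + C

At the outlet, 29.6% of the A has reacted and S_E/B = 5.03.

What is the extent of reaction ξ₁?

Conversion of A: A consumed = 0.296 × 475.5 = 140.7 mol/s = 1ξ₁ + 1ξ₂.
Selectivity: 1ξ₁ / (1ξ₂) = 5.03 → ξ₁ = 5.03 ξ₂.
Substitute: (1·5.03 + 1) ξ₂ = 140.7 → ξ₂ = 23.34 mol/s, ξ₁ = 117.4 mol/s.
Outlet amounts (n = n₀ + Σ ν·ξ):
  A: 475.5 − 1(117.4) − 1(23.34) = 334.8
  E: 0 + 1(117.4) = 117.4
  B: 0 + 1(23.34) = 23.34
  C: 0 + 1(23.34) = 23.34

ξ₁ = 117 mol/s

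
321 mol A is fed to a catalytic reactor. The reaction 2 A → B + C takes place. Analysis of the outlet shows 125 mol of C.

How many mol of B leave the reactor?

For C: n = n₀ + 1ξ → 125 = 0 + 1ξ, giving ξ = 125 mol.
Outlet amounts (n = n₀ + ν ξ):
  A: 321 − 2(125) = 71
  B: 0 + 1(125) = 125
  C: 0 + 1(125) = 125

125 mol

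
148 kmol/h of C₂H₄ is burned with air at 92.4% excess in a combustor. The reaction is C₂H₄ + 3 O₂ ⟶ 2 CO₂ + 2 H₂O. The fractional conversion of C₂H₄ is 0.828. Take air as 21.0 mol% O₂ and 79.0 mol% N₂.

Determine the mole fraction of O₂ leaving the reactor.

0.115

Stoichiometric O₂ = 3 × 148 = 444 kmol/h; O₂ fed = 444 × 1.924 = 854.3 kmol/h.
N₂ fed = 854.3 × 79/21 = 3214 kmol/h.
Fuel reacted = 0.828 × 148 → ξ = 122.5 kmol/h.
Outlet (n = n₀ + ν ξ):
  C₂H₄: 148 − 1(122.5) = 25.46
  O₂: 854.3 − 3(122.5) = 486.6
  N₂: 3214 (inert)
  CO₂: 0 + 2(122.5) = 245.1
  H₂O: 0 + 2(122.5) = 245.1
Total out = 4216 kmol/h; y_O₂ = 486.6 / 4216 = 0.1154.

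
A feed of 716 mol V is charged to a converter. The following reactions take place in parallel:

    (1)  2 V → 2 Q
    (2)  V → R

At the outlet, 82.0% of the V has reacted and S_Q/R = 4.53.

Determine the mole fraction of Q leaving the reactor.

Conversion of V: V consumed = 0.82 × 716 = 587.1 mol = 2ξ₁ + 1ξ₂.
Selectivity: 2ξ₁ / (1ξ₂) = 4.53 → ξ₁ = 2.265 ξ₂.
Substitute: (2·2.265 + 1) ξ₂ = 587.1 → ξ₂ = 106.2 mol, ξ₁ = 240.5 mol.
Outlet amounts (n = n₀ + Σ ν·ξ):
  V: 716 − 2(240.5) − 1(106.2) = 128.9
  Q: 0 + 2(240.5) = 481
  R: 0 + 1(106.2) = 106.2
Total out = 716 mol; y_Q = 481 / 716 = 0.6717.

0.672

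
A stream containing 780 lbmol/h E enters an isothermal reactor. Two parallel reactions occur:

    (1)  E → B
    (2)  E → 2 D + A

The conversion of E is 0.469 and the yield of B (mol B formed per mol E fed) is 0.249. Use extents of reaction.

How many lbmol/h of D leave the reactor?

343 lbmol/h

Yield of B: 1ξ₁ / 780 = 0.249 → ξ₁ = 194.2 lbmol/h.
Conversion of E: 1ξ₁ + 1ξ₂ = 0.469 × 780 = 365.8 → ξ₂ = 171.6 lbmol/h.
Outlet amounts (n = n₀ + Σ ν·ξ):
  E: 780 − 1(194.2) − 1(171.6) = 414.2
  B: 0 + 1(194.2) = 194.2
  D: 0 + 2(171.6) = 343.2
  A: 0 + 1(171.6) = 171.6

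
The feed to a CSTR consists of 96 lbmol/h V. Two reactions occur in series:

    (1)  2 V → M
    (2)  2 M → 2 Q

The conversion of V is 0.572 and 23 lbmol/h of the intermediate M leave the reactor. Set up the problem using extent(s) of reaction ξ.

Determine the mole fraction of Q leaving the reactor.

Conversion of V: V consumed = 2ξ₁ = 0.572 × 96 → ξ₁ = 27.46 lbmol/h.
M balance: n_M = 0 + 1ξ₁ − 2ξ₂ = 23 → ξ₂ = (1·27.46 − 23)/2 = 2.228 lbmol/h.
Outlet amounts (n = n₀ + Σ ν·ξ):
  V: 96 − 2(27.46) = 41.09
  M: 0 + 1(27.46) − 2(2.228) = 23
  Q: 0 + 2(2.228) = 4.456
Total out = 68.54 lbmol/h; y_Q = 4.456 / 68.54 = 0.06501.

0.065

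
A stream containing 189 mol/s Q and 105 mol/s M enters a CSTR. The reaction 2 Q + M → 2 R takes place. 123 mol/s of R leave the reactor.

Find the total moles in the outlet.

232 mol/s

For R: n = n₀ + 2ξ → 123 = 0 + 2ξ, giving ξ = 61.5 mol/s.
Outlet amounts (n = n₀ + ν ξ):
  Q: 189 − 2(61.5) = 66
  M: 105 − 1(61.5) = 43.5
  R: 0 + 2(61.5) = 123
Total out = 66 + 43.5 + 123 = 232.5 mol/s.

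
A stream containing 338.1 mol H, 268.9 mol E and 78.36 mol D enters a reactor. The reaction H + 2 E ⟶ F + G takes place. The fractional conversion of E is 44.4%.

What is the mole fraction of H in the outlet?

E reacted = 0.444 × 268.9 = 119.4 mol; ν_E = −2, so ξ = 119.4/2 = 59.7 mol.
Outlet amounts (n = n₀ + ν ξ):
  H: 338.1 − 1(59.7) = 278.4
  E: 268.9 − 2(59.7) = 149.5
  F: 0 + 1(59.7) = 59.7
  G: 0 + 1(59.7) = 59.7
  D: 78.36 (inert)
Total out = 625.7 mol; y_H = 278.4 / 625.7 = 0.445.

0.445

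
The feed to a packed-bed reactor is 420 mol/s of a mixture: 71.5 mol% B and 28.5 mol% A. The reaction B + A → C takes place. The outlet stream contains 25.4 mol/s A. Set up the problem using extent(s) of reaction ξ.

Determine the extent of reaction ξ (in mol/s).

ξ = 94.3 mol/s

For A: n = n₀ − 1ξ → 25.4 = 119.7 − 1ξ, giving ξ = 94.3 mol/s.
Outlet amounts (n = n₀ + ν ξ):
  B: 300.3 − 1(94.3) = 206
  A: 119.7 − 1(94.3) = 25.4
  C: 0 + 1(94.3) = 94.3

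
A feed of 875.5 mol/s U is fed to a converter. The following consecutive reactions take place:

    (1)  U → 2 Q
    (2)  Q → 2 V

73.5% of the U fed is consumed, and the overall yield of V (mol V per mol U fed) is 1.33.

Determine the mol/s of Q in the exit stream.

Conversion of U: U consumed = 1ξ₁ = 0.735 × 875.5 → ξ₁ = 643.5 mol/s.
Yield of V: 2ξ₂ / 875.5 = 1.33 → ξ₂ = 582.2 mol/s.
Outlet amounts (n = n₀ + Σ ν·ξ):
  U: 875.5 − 1(643.5) = 232
  Q: 0 + 2(643.5) − 1(582.2) = 704.8
  V: 0 + 2(582.2) = 1164

705 mol/s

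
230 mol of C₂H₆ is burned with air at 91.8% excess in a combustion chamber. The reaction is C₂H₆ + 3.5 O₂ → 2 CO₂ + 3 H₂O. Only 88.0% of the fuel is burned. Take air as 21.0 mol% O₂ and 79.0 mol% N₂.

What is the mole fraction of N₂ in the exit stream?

0.756

Stoichiometric O₂ = 3.5 × 230 = 805 mol; O₂ fed = 805 × 1.918 = 1544 mol.
N₂ fed = 1544 × 79/21 = 5808 mol.
Fuel reacted = 0.88 × 230 → ξ = 202.4 mol.
Outlet (n = n₀ + ν ξ):
  C₂H₆: 230 − 1(202.4) = 27.6
  O₂: 1544 − 3.5(202.4) = 835.6
  N₂: 5808 (inert)
  CO₂: 0 + 2(202.4) = 404.8
  H₂O: 0 + 3(202.4) = 607.2
Total out = 7684 mol; y_N₂ = 5808 / 7684 = 0.7559.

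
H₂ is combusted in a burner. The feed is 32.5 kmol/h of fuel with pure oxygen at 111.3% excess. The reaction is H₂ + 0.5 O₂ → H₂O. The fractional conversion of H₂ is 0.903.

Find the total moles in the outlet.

52.2 kmol/h

Stoichiometric O₂ = 0.5 × 32.5 = 16.25 kmol/h; O₂ fed = 16.25 × 2.113 = 34.34 kmol/h.
Fuel reacted = 0.903 × 32.5 → ξ = 29.35 kmol/h.
Outlet (n = n₀ + ν ξ):
  H₂: 32.5 − 1(29.35) = 3.152
  O₂: 34.34 − 0.5(29.35) = 19.66
  H₂O: 0 + 1(29.35) = 29.35
Total out = 3.152 + 19.66 + 29.35 = 52.16 kmol/h.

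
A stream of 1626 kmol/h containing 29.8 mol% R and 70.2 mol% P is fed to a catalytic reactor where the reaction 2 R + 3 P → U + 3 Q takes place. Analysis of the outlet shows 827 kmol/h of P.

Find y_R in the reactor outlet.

For P: n = n₀ − 3ξ → 827 = 1141 − 3ξ, giving ξ = 104.8 kmol/h.
Outlet amounts (n = n₀ + ν ξ):
  R: 484.5 − 2(104.8) = 274.9
  P: 1141 − 3(104.8) = 827
  U: 0 + 1(104.8) = 104.8
  Q: 0 + 3(104.8) = 314.5
Total out = 1521 kmol/h; y_R = 274.9 / 1521 = 0.1807.

0.181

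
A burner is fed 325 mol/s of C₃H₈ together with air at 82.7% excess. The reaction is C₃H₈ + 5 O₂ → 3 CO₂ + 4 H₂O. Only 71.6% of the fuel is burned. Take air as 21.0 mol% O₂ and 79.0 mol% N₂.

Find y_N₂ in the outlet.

Stoichiometric O₂ = 5 × 325 = 1625 mol/s; O₂ fed = 1625 × 1.827 = 2969 mol/s.
N₂ fed = 2969 × 79/21 = 11170 mol/s.
Fuel reacted = 0.716 × 325 → ξ = 232.7 mol/s.
Outlet (n = n₀ + ν ξ):
  C₃H₈: 325 − 1(232.7) = 92.3
  O₂: 2969 − 5(232.7) = 1805
  N₂: 11170 (inert)
  CO₂: 0 + 3(232.7) = 698.1
  H₂O: 0 + 4(232.7) = 930.8
Total out = 14700 mol/s; y_N₂ = 11170 / 14700 = 0.76.

0.76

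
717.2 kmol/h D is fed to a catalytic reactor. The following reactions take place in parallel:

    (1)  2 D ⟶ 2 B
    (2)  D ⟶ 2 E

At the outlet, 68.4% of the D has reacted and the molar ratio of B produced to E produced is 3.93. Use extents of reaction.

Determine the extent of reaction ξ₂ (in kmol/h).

Conversion of D: D consumed = 0.684 × 717.2 = 490.6 kmol/h = 2ξ₁ + 1ξ₂.
Selectivity: 2ξ₁ / (2ξ₂) = 3.93 → ξ₁ = 3.93 ξ₂.
Substitute: (2·3.93 + 1) ξ₂ = 490.6 → ξ₂ = 55.37 kmol/h, ξ₁ = 217.6 kmol/h.
Outlet amounts (n = n₀ + Σ ν·ξ):
  D: 717.2 − 2(217.6) − 1(55.37) = 226.6
  B: 0 + 2(217.6) = 435.2
  E: 0 + 2(55.37) = 110.7

ξ₂ = 55.4 kmol/h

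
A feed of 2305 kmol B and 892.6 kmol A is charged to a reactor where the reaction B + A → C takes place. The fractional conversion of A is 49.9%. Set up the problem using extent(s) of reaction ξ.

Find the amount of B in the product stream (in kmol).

A reacted = 0.499 × 892.6 = 445.4 kmol; ν_A = −1, so ξ = 445.4/1 = 445.4 kmol.
Outlet amounts (n = n₀ + ν ξ):
  B: 2305 − 1(445.4) = 1860
  A: 892.6 − 1(445.4) = 447.2
  C: 0 + 1(445.4) = 445.4

1860 kmol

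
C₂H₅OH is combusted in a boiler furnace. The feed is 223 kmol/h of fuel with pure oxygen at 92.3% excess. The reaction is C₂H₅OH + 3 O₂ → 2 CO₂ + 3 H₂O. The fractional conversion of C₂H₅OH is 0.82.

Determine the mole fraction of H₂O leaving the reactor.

Stoichiometric O₂ = 3 × 223 = 669 kmol/h; O₂ fed = 669 × 1.923 = 1286 kmol/h.
Fuel reacted = 0.82 × 223 → ξ = 182.9 kmol/h.
Outlet (n = n₀ + ν ξ):
  C₂H₅OH: 223 − 1(182.9) = 40.14
  O₂: 1286 − 3(182.9) = 737.9
  CO₂: 0 + 2(182.9) = 365.7
  H₂O: 0 + 3(182.9) = 548.6
Total out = 1692 kmol/h; y_H₂O = 548.6 / 1692 = 0.3242.

0.324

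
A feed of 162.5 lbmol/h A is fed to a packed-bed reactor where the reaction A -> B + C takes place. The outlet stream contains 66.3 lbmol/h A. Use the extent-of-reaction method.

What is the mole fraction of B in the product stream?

For A: n = n₀ − 1ξ → 66.3 = 162.5 − 1ξ, giving ξ = 96.2 lbmol/h.
Outlet amounts (n = n₀ + ν ξ):
  A: 162.5 − 1(96.2) = 66.3
  B: 0 + 1(96.2) = 96.2
  C: 0 + 1(96.2) = 96.2
Total out = 258.7 lbmol/h; y_B = 96.2 / 258.7 = 0.3719.

0.372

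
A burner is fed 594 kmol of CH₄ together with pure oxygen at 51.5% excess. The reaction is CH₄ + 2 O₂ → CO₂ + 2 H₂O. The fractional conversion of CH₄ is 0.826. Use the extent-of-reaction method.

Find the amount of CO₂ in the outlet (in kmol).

Stoichiometric O₂ = 2 × 594 = 1188 kmol; O₂ fed = 1188 × 1.515 = 1800 kmol.
Fuel reacted = 0.826 × 594 → ξ = 490.6 kmol.
Outlet (n = n₀ + ν ξ):
  CH₄: 594 − 1(490.6) = 103.4
  O₂: 1800 − 2(490.6) = 818.5
  CO₂: 0 + 1(490.6) = 490.6
  H₂O: 0 + 2(490.6) = 981.3

491 kmol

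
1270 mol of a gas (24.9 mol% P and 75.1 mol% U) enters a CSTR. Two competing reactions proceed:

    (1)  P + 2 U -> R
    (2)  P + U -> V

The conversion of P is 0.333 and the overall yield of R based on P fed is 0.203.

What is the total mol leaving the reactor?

1100 mol

Yield of R: 1ξ₁ / 316.2 = 0.203 → ξ₁ = 64.19 mol.
Conversion of P: 1ξ₁ + 1ξ₂ = 0.333 × 316.2 = 105.3 → ξ₂ = 41.11 mol.
Outlet amounts (n = n₀ + Σ ν·ξ):
  P: 316.2 − 1(64.19) − 1(41.11) = 210.9
  U: 953.8 − 2(64.19) − 1(41.11) = 784.3
  R: 0 + 1(64.19) = 64.19
  V: 0 + 1(41.11) = 41.11
Total out = 210.9 + 784.3 + 64.19 + 41.11 = 1101 mol.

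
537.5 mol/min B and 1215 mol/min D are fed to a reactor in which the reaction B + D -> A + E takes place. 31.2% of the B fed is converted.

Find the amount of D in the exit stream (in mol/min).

1050 mol/min

B reacted = 0.312 × 537.5 = 167.7 mol/min; ν_B = −1, so ξ = 167.7/1 = 167.7 mol/min.
Outlet amounts (n = n₀ + ν ξ):
  B: 537.5 − 1(167.7) = 369.8
  D: 1215 − 1(167.7) = 1047
  A: 0 + 1(167.7) = 167.7
  E: 0 + 1(167.7) = 167.7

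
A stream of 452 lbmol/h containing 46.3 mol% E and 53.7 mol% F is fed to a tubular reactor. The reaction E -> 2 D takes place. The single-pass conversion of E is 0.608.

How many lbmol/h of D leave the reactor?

E reacted = 0.608 × 209.3 = 127.2 lbmol/h; ν_E = −1, so ξ = 127.2/1 = 127.2 lbmol/h.
Outlet amounts (n = n₀ + ν ξ):
  E: 209.3 − 1(127.2) = 82.04
  D: 0 + 2(127.2) = 254.5
  F: 242.7 (inert)

254 lbmol/h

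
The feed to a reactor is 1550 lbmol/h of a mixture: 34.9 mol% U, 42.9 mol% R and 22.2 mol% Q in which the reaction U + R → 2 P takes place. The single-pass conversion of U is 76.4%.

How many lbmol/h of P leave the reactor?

827 lbmol/h

U reacted = 0.764 × 541 = 413.3 lbmol/h; ν_U = −1, so ξ = 413.3/1 = 413.3 lbmol/h.
Outlet amounts (n = n₀ + ν ξ):
  U: 541 − 1(413.3) = 127.7
  R: 665 − 1(413.3) = 251.7
  P: 0 + 2(413.3) = 826.6
  Q: 344.1 (inert)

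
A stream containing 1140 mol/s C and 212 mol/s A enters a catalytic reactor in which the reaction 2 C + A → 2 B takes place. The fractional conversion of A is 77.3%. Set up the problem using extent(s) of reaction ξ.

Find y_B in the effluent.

0.276

A reacted = 0.773 × 212 = 163.9 mol/s; ν_A = −1, so ξ = 163.9/1 = 163.9 mol/s.
Outlet amounts (n = n₀ + ν ξ):
  C: 1140 − 2(163.9) = 812.2
  A: 212 − 1(163.9) = 48.12
  B: 0 + 2(163.9) = 327.8
Total out = 1188 mol/s; y_B = 327.8 / 1188 = 0.2759.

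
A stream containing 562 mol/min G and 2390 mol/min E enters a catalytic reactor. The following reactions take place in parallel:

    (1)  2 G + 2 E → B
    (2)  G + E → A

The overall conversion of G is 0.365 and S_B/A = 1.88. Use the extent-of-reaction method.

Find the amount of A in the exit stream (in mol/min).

43.1 mol/min

Conversion of G: G consumed = 0.365 × 562 = 205.1 mol/min = 2ξ₁ + 1ξ₂.
Selectivity: 1ξ₁ / (1ξ₂) = 1.88 → ξ₁ = 1.88 ξ₂.
Substitute: (2·1.88 + 1) ξ₂ = 205.1 → ξ₂ = 43.09 mol/min, ξ₁ = 81.02 mol/min.
Outlet amounts (n = n₀ + Σ ν·ξ):
  G: 562 − 2(81.02) − 1(43.09) = 356.9
  E: 2390 − 2(81.02) − 1(43.09) = 2185
  B: 0 + 1(81.02) = 81.02
  A: 0 + 1(43.09) = 43.09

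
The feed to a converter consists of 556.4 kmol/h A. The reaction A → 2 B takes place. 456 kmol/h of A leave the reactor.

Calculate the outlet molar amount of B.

201 kmol/h

For A: n = n₀ − 1ξ → 456 = 556.4 − 1ξ, giving ξ = 100.4 kmol/h.
Outlet amounts (n = n₀ + ν ξ):
  A: 556.4 − 1(100.4) = 456
  B: 0 + 2(100.4) = 200.8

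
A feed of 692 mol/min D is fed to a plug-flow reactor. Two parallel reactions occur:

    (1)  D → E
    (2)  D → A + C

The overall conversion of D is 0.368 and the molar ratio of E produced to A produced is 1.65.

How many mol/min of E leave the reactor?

159 mol/min

Conversion of D: D consumed = 0.368 × 692 = 254.7 mol/min = 1ξ₁ + 1ξ₂.
Selectivity: 1ξ₁ / (1ξ₂) = 1.65 → ξ₁ = 1.65 ξ₂.
Substitute: (1·1.65 + 1) ξ₂ = 254.7 → ξ₂ = 96.1 mol/min, ξ₁ = 158.6 mol/min.
Outlet amounts (n = n₀ + Σ ν·ξ):
  D: 692 − 1(158.6) − 1(96.1) = 437.3
  E: 0 + 1(158.6) = 158.6
  A: 0 + 1(96.1) = 96.1
  C: 0 + 1(96.1) = 96.1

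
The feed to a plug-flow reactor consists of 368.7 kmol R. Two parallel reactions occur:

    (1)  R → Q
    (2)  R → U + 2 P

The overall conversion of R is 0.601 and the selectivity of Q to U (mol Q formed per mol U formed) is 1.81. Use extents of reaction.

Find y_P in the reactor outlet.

0.3

Conversion of R: R consumed = 0.601 × 368.7 = 221.6 kmol = 1ξ₁ + 1ξ₂.
Selectivity: 1ξ₁ / (1ξ₂) = 1.81 → ξ₁ = 1.81 ξ₂.
Substitute: (1·1.81 + 1) ξ₂ = 221.6 → ξ₂ = 78.86 kmol, ξ₁ = 142.7 kmol.
Outlet amounts (n = n₀ + Σ ν·ξ):
  R: 368.7 − 1(142.7) − 1(78.86) = 147.1
  Q: 0 + 1(142.7) = 142.7
  U: 0 + 1(78.86) = 78.86
  P: 0 + 2(78.86) = 157.7
Total out = 526.4 kmol; y_P = 157.7 / 526.4 = 0.2996.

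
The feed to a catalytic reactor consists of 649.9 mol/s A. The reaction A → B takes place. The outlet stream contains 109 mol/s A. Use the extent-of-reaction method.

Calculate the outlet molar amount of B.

For A: n = n₀ − 1ξ → 109 = 649.9 − 1ξ, giving ξ = 540.9 mol/s.
Outlet amounts (n = n₀ + ν ξ):
  A: 649.9 − 1(540.9) = 109
  B: 0 + 1(540.9) = 540.9

541 mol/s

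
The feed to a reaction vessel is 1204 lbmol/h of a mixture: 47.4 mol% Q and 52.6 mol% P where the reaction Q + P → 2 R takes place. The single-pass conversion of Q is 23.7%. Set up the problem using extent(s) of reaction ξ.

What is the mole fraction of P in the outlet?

0.414

Q reacted = 0.237 × 570.7 = 135.3 lbmol/h; ν_Q = −1, so ξ = 135.3/1 = 135.3 lbmol/h.
Outlet amounts (n = n₀ + ν ξ):
  Q: 570.7 − 1(135.3) = 435.4
  P: 633.3 − 1(135.3) = 498
  R: 0 + 2(135.3) = 270.5
Total out = 1204 lbmol/h; y_P = 498 / 1204 = 0.4137.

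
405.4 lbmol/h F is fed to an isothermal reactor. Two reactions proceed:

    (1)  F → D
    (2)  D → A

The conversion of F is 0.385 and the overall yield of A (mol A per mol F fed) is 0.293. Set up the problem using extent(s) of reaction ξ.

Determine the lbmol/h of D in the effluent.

Conversion of F: F consumed = 1ξ₁ = 0.385 × 405.4 → ξ₁ = 156.1 lbmol/h.
Yield of A: 1ξ₂ / 405.4 = 0.293 → ξ₂ = 118.8 lbmol/h.
Outlet amounts (n = n₀ + Σ ν·ξ):
  F: 405.4 − 1(156.1) = 249.3
  D: 0 + 1(156.1) − 1(118.8) = 37.3
  A: 0 + 1(118.8) = 118.8

37.3 lbmol/h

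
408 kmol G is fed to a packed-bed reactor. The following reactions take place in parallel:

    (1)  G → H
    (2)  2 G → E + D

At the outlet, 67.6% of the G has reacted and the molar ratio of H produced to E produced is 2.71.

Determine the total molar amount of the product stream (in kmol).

408 kmol

Conversion of G: G consumed = 0.676 × 408 = 275.8 kmol = 1ξ₁ + 2ξ₂.
Selectivity: 1ξ₁ / (1ξ₂) = 2.71 → ξ₁ = 2.71 ξ₂.
Substitute: (1·2.71 + 2) ξ₂ = 275.8 → ξ₂ = 58.56 kmol, ξ₁ = 158.7 kmol.
Outlet amounts (n = n₀ + Σ ν·ξ):
  G: 408 − 1(158.7) − 2(58.56) = 132.2
  H: 0 + 1(158.7) = 158.7
  E: 0 + 1(58.56) = 58.56
  D: 0 + 1(58.56) = 58.56
Total out = 132.2 + 158.7 + 58.56 + 58.56 = 408 kmol.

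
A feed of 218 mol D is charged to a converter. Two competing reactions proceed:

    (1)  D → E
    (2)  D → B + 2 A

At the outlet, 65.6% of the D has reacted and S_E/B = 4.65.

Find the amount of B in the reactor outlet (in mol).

25.3 mol

Conversion of D: D consumed = 0.656 × 218 = 143 mol = 1ξ₁ + 1ξ₂.
Selectivity: 1ξ₁ / (1ξ₂) = 4.65 → ξ₁ = 4.65 ξ₂.
Substitute: (1·4.65 + 1) ξ₂ = 143 → ξ₂ = 25.31 mol, ξ₁ = 117.7 mol.
Outlet amounts (n = n₀ + Σ ν·ξ):
  D: 218 − 1(117.7) − 1(25.31) = 74.99
  E: 0 + 1(117.7) = 117.7
  B: 0 + 1(25.31) = 25.31
  A: 0 + 2(25.31) = 50.62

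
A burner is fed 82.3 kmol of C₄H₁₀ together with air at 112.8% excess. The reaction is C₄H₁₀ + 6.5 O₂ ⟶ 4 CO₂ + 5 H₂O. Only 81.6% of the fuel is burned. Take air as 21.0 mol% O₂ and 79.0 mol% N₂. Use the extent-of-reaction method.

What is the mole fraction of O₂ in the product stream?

0.125

Stoichiometric O₂ = 6.5 × 82.3 = 534.9 kmol; O₂ fed = 534.9 × 2.128 = 1138 kmol.
N₂ fed = 1138 × 79/21 = 4282 kmol.
Fuel reacted = 0.816 × 82.3 → ξ = 67.16 kmol.
Outlet (n = n₀ + ν ξ):
  C₄H₁₀: 82.3 − 1(67.16) = 15.14
  O₂: 1138 − 6.5(67.16) = 701.9
  N₂: 4282 (inert)
  CO₂: 0 + 4(67.16) = 268.6
  H₂O: 0 + 5(67.16) = 335.8
Total out = 5604 kmol; y_O₂ = 701.9 / 5604 = 0.1252.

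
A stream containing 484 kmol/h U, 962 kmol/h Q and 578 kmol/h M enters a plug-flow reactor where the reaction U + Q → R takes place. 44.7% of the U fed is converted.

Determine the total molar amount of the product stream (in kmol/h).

1810 kmol/h

U reacted = 0.447 × 484 = 216.3 kmol/h; ν_U = −1, so ξ = 216.3/1 = 216.3 kmol/h.
Outlet amounts (n = n₀ + ν ξ):
  U: 484 − 1(216.3) = 267.7
  Q: 962 − 1(216.3) = 745.7
  R: 0 + 1(216.3) = 216.3
  M: 578 (inert)
Total out = 267.7 + 745.7 + 216.3 + 578 = 1808 kmol/h.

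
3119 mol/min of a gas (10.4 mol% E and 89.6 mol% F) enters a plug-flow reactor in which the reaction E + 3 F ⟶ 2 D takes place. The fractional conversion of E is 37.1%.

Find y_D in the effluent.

E reacted = 0.371 × 324.4 = 120.3 mol/min; ν_E = −1, so ξ = 120.3/1 = 120.3 mol/min.
Outlet amounts (n = n₀ + ν ξ):
  E: 324.4 − 1(120.3) = 204
  F: 2795 − 3(120.3) = 2434
  D: 0 + 2(120.3) = 240.7
Total out = 2878 mol/min; y_D = 240.7 / 2878 = 0.08362.

0.0836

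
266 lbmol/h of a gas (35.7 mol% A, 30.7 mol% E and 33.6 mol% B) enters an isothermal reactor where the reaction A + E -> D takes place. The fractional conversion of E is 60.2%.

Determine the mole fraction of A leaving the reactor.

E reacted = 0.602 × 81.66 = 49.16 lbmol/h; ν_E = −1, so ξ = 49.16/1 = 49.16 lbmol/h.
Outlet amounts (n = n₀ + ν ξ):
  A: 94.96 − 1(49.16) = 45.8
  E: 81.66 − 1(49.16) = 32.5
  D: 0 + 1(49.16) = 49.16
  B: 89.38 (inert)
Total out = 216.8 lbmol/h; y_A = 45.8 / 216.8 = 0.2112.

0.211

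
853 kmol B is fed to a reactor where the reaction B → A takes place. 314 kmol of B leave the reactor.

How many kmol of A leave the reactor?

For B: n = n₀ − 1ξ → 314 = 853 − 1ξ, giving ξ = 539 kmol.
Outlet amounts (n = n₀ + ν ξ):
  B: 853 − 1(539) = 314
  A: 0 + 1(539) = 539

539 kmol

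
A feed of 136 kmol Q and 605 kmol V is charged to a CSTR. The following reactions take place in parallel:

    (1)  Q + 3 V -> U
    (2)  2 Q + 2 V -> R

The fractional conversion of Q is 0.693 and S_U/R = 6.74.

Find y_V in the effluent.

Conversion of Q: Q consumed = 0.693 × 136 = 94.25 kmol = 1ξ₁ + 2ξ₂.
Selectivity: 1ξ₁ / (1ξ₂) = 6.74 → ξ₁ = 6.74 ξ₂.
Substitute: (1·6.74 + 2) ξ₂ = 94.25 → ξ₂ = 10.78 kmol, ξ₁ = 72.68 kmol.
Outlet amounts (n = n₀ + Σ ν·ξ):
  Q: 136 − 1(72.68) − 2(10.78) = 41.75
  V: 605 − 3(72.68) − 2(10.78) = 365.4
  U: 0 + 1(72.68) = 72.68
  R: 0 + 1(10.78) = 10.78
Total out = 490.6 kmol; y_V = 365.4 / 490.6 = 0.7448.

0.745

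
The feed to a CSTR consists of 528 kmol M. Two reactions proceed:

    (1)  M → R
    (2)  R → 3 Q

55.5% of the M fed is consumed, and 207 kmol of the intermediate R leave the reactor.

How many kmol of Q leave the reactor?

Conversion of M: M consumed = 1ξ₁ = 0.555 × 528 → ξ₁ = 293 kmol.
R balance: n_R = 0 + 1ξ₁ − 1ξ₂ = 207 → ξ₂ = (1·293 − 207)/1 = 86.04 kmol.
Outlet amounts (n = n₀ + Σ ν·ξ):
  M: 528 − 1(293) = 235
  R: 0 + 1(293) − 1(86.04) = 207
  Q: 0 + 3(86.04) = 258.1

258 kmol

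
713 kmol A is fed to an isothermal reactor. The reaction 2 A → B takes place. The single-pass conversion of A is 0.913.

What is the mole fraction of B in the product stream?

A reacted = 0.913 × 713 = 651 kmol; ν_A = −2, so ξ = 651/2 = 325.5 kmol.
Outlet amounts (n = n₀ + ν ξ):
  A: 713 − 2(325.5) = 62.03
  B: 0 + 1(325.5) = 325.5
Total out = 387.5 kmol; y_B = 325.5 / 387.5 = 0.8399.

0.84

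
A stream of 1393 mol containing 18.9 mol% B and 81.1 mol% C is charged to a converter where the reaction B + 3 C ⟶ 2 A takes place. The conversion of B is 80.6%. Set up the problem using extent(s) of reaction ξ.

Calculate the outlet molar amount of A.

424 mol

B reacted = 0.806 × 263.3 = 212.2 mol; ν_B = −1, so ξ = 212.2/1 = 212.2 mol.
Outlet amounts (n = n₀ + ν ξ):
  B: 263.3 − 1(212.2) = 51.08
  C: 1130 − 3(212.2) = 493.1
  A: 0 + 2(212.2) = 424.4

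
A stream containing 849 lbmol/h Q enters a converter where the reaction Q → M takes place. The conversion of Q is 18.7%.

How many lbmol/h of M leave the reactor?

159 lbmol/h

Q reacted = 0.187 × 849 = 158.8 lbmol/h; ν_Q = −1, so ξ = 158.8/1 = 158.8 lbmol/h.
Outlet amounts (n = n₀ + ν ξ):
  Q: 849 − 1(158.8) = 690.2
  M: 0 + 1(158.8) = 158.8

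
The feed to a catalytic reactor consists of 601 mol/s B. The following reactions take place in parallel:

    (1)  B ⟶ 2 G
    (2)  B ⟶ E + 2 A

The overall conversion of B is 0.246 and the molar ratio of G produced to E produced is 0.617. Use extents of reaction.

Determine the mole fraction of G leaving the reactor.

Conversion of B: B consumed = 0.246 × 601 = 147.8 mol/s = 1ξ₁ + 1ξ₂.
Selectivity: 2ξ₁ / (1ξ₂) = 0.617 → ξ₁ = 0.3085 ξ₂.
Substitute: (1·0.3085 + 1) ξ₂ = 147.8 → ξ₂ = 113 mol/s, ξ₁ = 34.86 mol/s.
Outlet amounts (n = n₀ + Σ ν·ξ):
  B: 601 − 1(34.86) − 1(113) = 453.2
  G: 0 + 2(34.86) = 69.71
  E: 0 + 1(113) = 113
  A: 0 + 2(113) = 226
Total out = 861.8 mol/s; y_G = 69.71 / 861.8 = 0.08089.

0.0809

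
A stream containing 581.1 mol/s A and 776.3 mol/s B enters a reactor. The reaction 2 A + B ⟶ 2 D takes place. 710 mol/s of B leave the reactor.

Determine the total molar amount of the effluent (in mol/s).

For B: n = n₀ − 1ξ → 710 = 776.3 − 1ξ, giving ξ = 66.3 mol/s.
Outlet amounts (n = n₀ + ν ξ):
  A: 581.1 − 2(66.3) = 448.5
  B: 776.3 − 1(66.3) = 710
  D: 0 + 2(66.3) = 132.6
Total out = 448.5 + 710 + 132.6 = 1291 mol/s.

1290 mol/s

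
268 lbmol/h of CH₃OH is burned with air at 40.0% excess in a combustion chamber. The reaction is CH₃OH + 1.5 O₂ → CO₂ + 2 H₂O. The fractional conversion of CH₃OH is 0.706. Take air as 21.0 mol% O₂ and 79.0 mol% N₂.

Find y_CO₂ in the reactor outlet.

0.0622

Stoichiometric O₂ = 1.5 × 268 = 402 lbmol/h; O₂ fed = 402 × 1.400 = 562.8 lbmol/h.
N₂ fed = 562.8 × 79/21 = 2117 lbmol/h.
Fuel reacted = 0.706 × 268 → ξ = 189.2 lbmol/h.
Outlet (n = n₀ + ν ξ):
  CH₃OH: 268 − 1(189.2) = 78.79
  O₂: 562.8 − 1.5(189.2) = 279
  N₂: 2117 (inert)
  CO₂: 0 + 1(189.2) = 189.2
  H₂O: 0 + 2(189.2) = 378.4
Total out = 3043 lbmol/h; y_CO₂ = 189.2 / 3043 = 0.06219.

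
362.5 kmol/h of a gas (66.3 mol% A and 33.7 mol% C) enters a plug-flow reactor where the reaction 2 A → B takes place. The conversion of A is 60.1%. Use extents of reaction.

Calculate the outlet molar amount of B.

A reacted = 0.601 × 240.3 = 144.4 kmol/h; ν_A = −2, so ξ = 144.4/2 = 72.22 kmol/h.
Outlet amounts (n = n₀ + ν ξ):
  A: 240.3 − 2(72.22) = 95.89
  B: 0 + 1(72.22) = 72.22
  C: 122.2 (inert)

72.2 kmol/h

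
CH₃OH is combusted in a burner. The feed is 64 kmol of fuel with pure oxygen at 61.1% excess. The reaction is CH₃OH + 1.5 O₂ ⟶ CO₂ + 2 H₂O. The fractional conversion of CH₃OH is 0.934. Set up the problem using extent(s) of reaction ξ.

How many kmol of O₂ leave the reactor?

Stoichiometric O₂ = 1.5 × 64 = 96 kmol; O₂ fed = 96 × 1.611 = 154.7 kmol.
Fuel reacted = 0.934 × 64 → ξ = 59.78 kmol.
Outlet (n = n₀ + ν ξ):
  CH₃OH: 64 − 1(59.78) = 4.224
  O₂: 154.7 − 1.5(59.78) = 64.99
  CO₂: 0 + 1(59.78) = 59.78
  H₂O: 0 + 2(59.78) = 119.6

65 kmol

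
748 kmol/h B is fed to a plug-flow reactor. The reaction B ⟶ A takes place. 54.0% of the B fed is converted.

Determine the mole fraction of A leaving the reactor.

0.54

B reacted = 0.54 × 748 = 403.9 kmol/h; ν_B = −1, so ξ = 403.9/1 = 403.9 kmol/h.
Outlet amounts (n = n₀ + ν ξ):
  B: 748 − 1(403.9) = 344.1
  A: 0 + 1(403.9) = 403.9
Total out = 748 kmol/h; y_A = 403.9 / 748 = 0.54.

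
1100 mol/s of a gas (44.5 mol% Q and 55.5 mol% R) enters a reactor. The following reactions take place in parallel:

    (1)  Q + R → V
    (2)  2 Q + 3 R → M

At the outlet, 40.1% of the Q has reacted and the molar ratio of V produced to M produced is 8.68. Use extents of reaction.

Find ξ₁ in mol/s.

Conversion of Q: Q consumed = 0.401 × 489.5 = 196.3 mol/s = 1ξ₁ + 2ξ₂.
Selectivity: 1ξ₁ / (1ξ₂) = 8.68 → ξ₁ = 8.68 ξ₂.
Substitute: (1·8.68 + 2) ξ₂ = 196.3 → ξ₂ = 18.38 mol/s, ξ₁ = 159.5 mol/s.
Outlet amounts (n = n₀ + Σ ν·ξ):
  Q: 489.5 − 1(159.5) − 2(18.38) = 293.2
  R: 610.5 − 1(159.5) − 3(18.38) = 395.8
  V: 0 + 1(159.5) = 159.5
  M: 0 + 1(18.38) = 18.38

ξ₁ = 160 mol/s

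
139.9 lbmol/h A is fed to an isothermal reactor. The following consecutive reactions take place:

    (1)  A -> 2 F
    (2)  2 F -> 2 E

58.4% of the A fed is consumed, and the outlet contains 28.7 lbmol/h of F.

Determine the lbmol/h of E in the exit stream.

135 lbmol/h

Conversion of A: A consumed = 1ξ₁ = 0.584 × 139.9 → ξ₁ = 81.7 lbmol/h.
F balance: n_F = 0 + 2ξ₁ − 2ξ₂ = 28.7 → ξ₂ = (2·81.7 − 28.7)/2 = 67.35 lbmol/h.
Outlet amounts (n = n₀ + Σ ν·ξ):
  A: 139.9 − 1(81.7) = 58.2
  F: 0 + 2(81.7) − 2(67.35) = 28.7
  E: 0 + 2(67.35) = 134.7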